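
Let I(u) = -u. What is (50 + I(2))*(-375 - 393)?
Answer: -36864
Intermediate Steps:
(50 + I(2))*(-375 - 393) = (50 - 1*2)*(-375 - 393) = (50 - 2)*(-768) = 48*(-768) = -36864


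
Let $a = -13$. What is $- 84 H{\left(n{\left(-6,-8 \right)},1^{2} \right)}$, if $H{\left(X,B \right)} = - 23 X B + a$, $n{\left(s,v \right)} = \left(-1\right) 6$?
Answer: $-10500$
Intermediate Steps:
$n{\left(s,v \right)} = -6$
$H{\left(X,B \right)} = -13 - 23 B X$ ($H{\left(X,B \right)} = - 23 X B - 13 = - 23 B X - 13 = -13 - 23 B X$)
$- 84 H{\left(n{\left(-6,-8 \right)},1^{2} \right)} = - 84 \left(-13 - 23 \cdot 1^{2} \left(-6\right)\right) = - 84 \left(-13 - 23 \left(-6\right)\right) = - 84 \left(-13 + 138\right) = \left(-84\right) 125 = -10500$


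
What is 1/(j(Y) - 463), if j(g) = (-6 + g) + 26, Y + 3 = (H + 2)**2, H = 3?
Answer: -1/421 ≈ -0.0023753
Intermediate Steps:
Y = 22 (Y = -3 + (3 + 2)**2 = -3 + 5**2 = -3 + 25 = 22)
j(g) = 20 + g
1/(j(Y) - 463) = 1/((20 + 22) - 463) = 1/(42 - 463) = 1/(-421) = -1/421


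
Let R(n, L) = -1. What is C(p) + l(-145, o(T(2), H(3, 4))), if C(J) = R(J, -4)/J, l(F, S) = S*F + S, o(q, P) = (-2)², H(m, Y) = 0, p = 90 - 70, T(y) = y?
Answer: -11521/20 ≈ -576.05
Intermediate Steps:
p = 20
o(q, P) = 4
l(F, S) = S + F*S (l(F, S) = F*S + S = S + F*S)
C(J) = -1/J
C(p) + l(-145, o(T(2), H(3, 4))) = -1/20 + 4*(1 - 145) = -1*1/20 + 4*(-144) = -1/20 - 576 = -11521/20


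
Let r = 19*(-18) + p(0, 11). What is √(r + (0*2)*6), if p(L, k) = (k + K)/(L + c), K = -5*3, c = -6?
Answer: 32*I*√3/3 ≈ 18.475*I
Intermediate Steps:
K = -15
p(L, k) = (-15 + k)/(-6 + L) (p(L, k) = (k - 15)/(L - 6) = (-15 + k)/(-6 + L))
r = -1024/3 (r = 19*(-18) + (-15 + 11)/(-6 + 0) = -342 - 4/(-6) = -342 - ⅙*(-4) = -342 + ⅔ = -1024/3 ≈ -341.33)
√(r + (0*2)*6) = √(-1024/3 + (0*2)*6) = √(-1024/3 + 0*6) = √(-1024/3 + 0) = √(-1024/3) = 32*I*√3/3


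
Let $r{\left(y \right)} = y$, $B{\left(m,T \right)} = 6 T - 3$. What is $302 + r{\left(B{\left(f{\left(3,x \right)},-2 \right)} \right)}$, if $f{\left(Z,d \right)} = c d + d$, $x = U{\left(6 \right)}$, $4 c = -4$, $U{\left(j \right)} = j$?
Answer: $287$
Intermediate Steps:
$c = -1$ ($c = \frac{1}{4} \left(-4\right) = -1$)
$x = 6$
$f{\left(Z,d \right)} = 0$ ($f{\left(Z,d \right)} = - d + d = 0$)
$B{\left(m,T \right)} = -3 + 6 T$
$302 + r{\left(B{\left(f{\left(3,x \right)},-2 \right)} \right)} = 302 + \left(-3 + 6 \left(-2\right)\right) = 302 - 15 = 287$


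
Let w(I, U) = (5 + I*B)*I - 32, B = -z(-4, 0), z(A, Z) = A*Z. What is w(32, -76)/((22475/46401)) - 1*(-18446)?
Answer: 420513178/22475 ≈ 18710.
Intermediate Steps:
B = 0 (B = -(-4)*0 = -1*0 = 0)
w(I, U) = -32 + 5*I (w(I, U) = (5 + I*0)*I - 32 = (5 + 0)*I - 32 = 5*I - 32 = -32 + 5*I)
w(32, -76)/((22475/46401)) - 1*(-18446) = (-32 + 5*32)/((22475/46401)) - 1*(-18446) = (-32 + 160)/((22475*(1/46401))) + 18446 = 128/(22475/46401) + 18446 = 128*(46401/22475) + 18446 = 5939328/22475 + 18446 = 420513178/22475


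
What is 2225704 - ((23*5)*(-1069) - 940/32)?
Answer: 18789347/8 ≈ 2.3487e+6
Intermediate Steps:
2225704 - ((23*5)*(-1069) - 940/32) = 2225704 - (115*(-1069) - 940*1/32) = 2225704 - (-122935 - 235/8) = 2225704 - 1*(-983715/8) = 2225704 + 983715/8 = 18789347/8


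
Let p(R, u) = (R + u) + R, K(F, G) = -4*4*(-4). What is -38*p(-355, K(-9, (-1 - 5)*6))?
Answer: 24548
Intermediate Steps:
K(F, G) = 64 (K(F, G) = -16*(-4) = 64)
p(R, u) = u + 2*R
-38*p(-355, K(-9, (-1 - 5)*6)) = -38*(64 + 2*(-355)) = -38*(64 - 710) = -38*(-646) = 24548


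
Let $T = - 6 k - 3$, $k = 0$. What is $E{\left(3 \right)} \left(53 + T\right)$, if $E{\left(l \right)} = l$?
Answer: $150$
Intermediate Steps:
$T = -3$ ($T = \left(-6\right) 0 - 3 = 0 - 3 = -3$)
$E{\left(3 \right)} \left(53 + T\right) = 3 \left(53 - 3\right) = 3 \cdot 50 = 150$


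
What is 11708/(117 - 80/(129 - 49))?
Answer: 2927/29 ≈ 100.93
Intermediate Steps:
11708/(117 - 80/(129 - 49)) = 11708/(117 - 80/80) = 11708/(117 - 80*1/80) = 11708/(117 - 1) = 11708/116 = 11708*(1/116) = 2927/29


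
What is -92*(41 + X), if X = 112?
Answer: -14076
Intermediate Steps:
-92*(41 + X) = -92*(41 + 112) = -92*153 = -14076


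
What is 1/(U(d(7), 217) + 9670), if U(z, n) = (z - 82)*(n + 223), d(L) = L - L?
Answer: -1/26410 ≈ -3.7864e-5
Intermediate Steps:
d(L) = 0
U(z, n) = (-82 + z)*(223 + n)
1/(U(d(7), 217) + 9670) = 1/((-18286 - 82*217 + 223*0 + 217*0) + 9670) = 1/((-18286 - 17794 + 0 + 0) + 9670) = 1/(-36080 + 9670) = 1/(-26410) = -1/26410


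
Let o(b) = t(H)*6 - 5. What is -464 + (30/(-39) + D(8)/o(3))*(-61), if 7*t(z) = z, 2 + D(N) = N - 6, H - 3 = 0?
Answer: -5422/13 ≈ -417.08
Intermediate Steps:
H = 3 (H = 3 + 0 = 3)
D(N) = -8 + N (D(N) = -2 + (N - 6) = -2 + (-6 + N) = -8 + N)
t(z) = z/7
o(b) = -17/7 (o(b) = ((⅐)*3)*6 - 5 = (3/7)*6 - 5 = 18/7 - 5 = -17/7)
-464 + (30/(-39) + D(8)/o(3))*(-61) = -464 + (30/(-39) + (-8 + 8)/(-17/7))*(-61) = -464 + (30*(-1/39) + 0*(-7/17))*(-61) = -464 + (-10/13 + 0)*(-61) = -464 - 10/13*(-61) = -464 + 610/13 = -5422/13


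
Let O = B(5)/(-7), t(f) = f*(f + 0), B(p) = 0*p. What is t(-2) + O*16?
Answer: 4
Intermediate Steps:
B(p) = 0
t(f) = f**2 (t(f) = f*f = f**2)
O = 0 (O = 0/(-7) = 0*(-1/7) = 0)
t(-2) + O*16 = (-2)**2 + 0*16 = 4 + 0 = 4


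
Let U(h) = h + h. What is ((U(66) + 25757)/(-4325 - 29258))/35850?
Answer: -25889/1203950550 ≈ -2.1503e-5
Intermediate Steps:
U(h) = 2*h
((U(66) + 25757)/(-4325 - 29258))/35850 = ((2*66 + 25757)/(-4325 - 29258))/35850 = ((132 + 25757)/(-33583))*(1/35850) = (25889*(-1/33583))*(1/35850) = -25889/33583*1/35850 = -25889/1203950550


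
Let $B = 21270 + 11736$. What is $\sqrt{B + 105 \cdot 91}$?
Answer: $3 \sqrt{4729} \approx 206.3$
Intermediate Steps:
$B = 33006$
$\sqrt{B + 105 \cdot 91} = \sqrt{33006 + 105 \cdot 91} = \sqrt{33006 + 9555} = \sqrt{42561} = 3 \sqrt{4729}$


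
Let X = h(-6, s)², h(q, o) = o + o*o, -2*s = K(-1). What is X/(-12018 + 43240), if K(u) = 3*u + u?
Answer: 18/15611 ≈ 0.0011530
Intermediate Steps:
K(u) = 4*u
s = 2 (s = -2*(-1) = -½*(-4) = 2)
h(q, o) = o + o²
X = 36 (X = (2*(1 + 2))² = (2*3)² = 6² = 36)
X/(-12018 + 43240) = 36/(-12018 + 43240) = 36/31222 = 36*(1/31222) = 18/15611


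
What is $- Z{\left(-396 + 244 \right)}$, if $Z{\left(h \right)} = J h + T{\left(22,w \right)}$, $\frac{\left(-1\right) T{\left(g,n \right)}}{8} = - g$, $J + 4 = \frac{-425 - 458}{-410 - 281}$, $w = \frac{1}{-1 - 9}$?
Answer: $- \frac{407528}{691} \approx -589.77$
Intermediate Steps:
$w = - \frac{1}{10}$ ($w = \frac{1}{-10} = - \frac{1}{10} \approx -0.1$)
$J = - \frac{1881}{691}$ ($J = -4 + \frac{-425 - 458}{-410 - 281} = -4 - \frac{883}{-691} = -4 - - \frac{883}{691} = -4 + \frac{883}{691} = - \frac{1881}{691} \approx -2.7221$)
$T{\left(g,n \right)} = 8 g$ ($T{\left(g,n \right)} = - 8 \left(- g\right) = 8 g$)
$Z{\left(h \right)} = 176 - \frac{1881 h}{691}$ ($Z{\left(h \right)} = - \frac{1881 h}{691} + 8 \cdot 22 = - \frac{1881 h}{691} + 176 = 176 - \frac{1881 h}{691}$)
$- Z{\left(-396 + 244 \right)} = - (176 - \frac{1881 \left(-396 + 244\right)}{691}) = - (176 - - \frac{285912}{691}) = - (176 + \frac{285912}{691}) = \left(-1\right) \frac{407528}{691} = - \frac{407528}{691}$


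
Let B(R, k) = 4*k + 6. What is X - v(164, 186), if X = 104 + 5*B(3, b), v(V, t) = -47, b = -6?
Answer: 61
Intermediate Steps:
B(R, k) = 6 + 4*k
X = 14 (X = 104 + 5*(6 + 4*(-6)) = 104 + 5*(6 - 24) = 104 + 5*(-18) = 104 - 90 = 14)
X - v(164, 186) = 14 - 1*(-47) = 14 + 47 = 61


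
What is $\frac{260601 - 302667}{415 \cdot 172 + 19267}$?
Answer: $- \frac{42066}{90647} \approx -0.46406$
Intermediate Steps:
$\frac{260601 - 302667}{415 \cdot 172 + 19267} = - \frac{42066}{71380 + 19267} = - \frac{42066}{90647}$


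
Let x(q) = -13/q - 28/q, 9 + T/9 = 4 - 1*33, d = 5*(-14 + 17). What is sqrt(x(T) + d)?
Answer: sqrt(196498)/114 ≈ 3.8884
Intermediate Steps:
d = 15 (d = 5*3 = 15)
T = -342 (T = -81 + 9*(4 - 1*33) = -81 + 9*(4 - 33) = -81 + 9*(-29) = -81 - 261 = -342)
x(q) = -41/q
sqrt(x(T) + d) = sqrt(-41/(-342) + 15) = sqrt(-41*(-1/342) + 15) = sqrt(41/342 + 15) = sqrt(5171/342) = sqrt(196498)/114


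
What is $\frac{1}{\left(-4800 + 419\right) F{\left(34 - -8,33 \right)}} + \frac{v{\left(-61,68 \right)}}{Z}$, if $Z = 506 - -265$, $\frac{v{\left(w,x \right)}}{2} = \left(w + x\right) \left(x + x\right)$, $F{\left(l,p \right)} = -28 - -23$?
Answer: $\frac{41707891}{16888755} \approx 2.4696$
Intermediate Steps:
$F{\left(l,p \right)} = -5$ ($F{\left(l,p \right)} = -28 + 23 = -5$)
$v{\left(w,x \right)} = 4 x \left(w + x\right)$ ($v{\left(w,x \right)} = 2 \left(w + x\right) \left(x + x\right) = 2 \left(w + x\right) 2 x = 2 \cdot 2 x \left(w + x\right) = 4 x \left(w + x\right)$)
$Z = 771$ ($Z = 506 + 265 = 771$)
$\frac{1}{\left(-4800 + 419\right) F{\left(34 - -8,33 \right)}} + \frac{v{\left(-61,68 \right)}}{Z} = \frac{1}{\left(-4800 + 419\right) \left(-5\right)} + \frac{4 \cdot 68 \left(-61 + 68\right)}{771} = \frac{1}{-4381} \left(- \frac{1}{5}\right) + 4 \cdot 68 \cdot 7 \cdot \frac{1}{771} = \left(- \frac{1}{4381}\right) \left(- \frac{1}{5}\right) + 1904 \cdot \frac{1}{771} = \frac{1}{21905} + \frac{1904}{771} = \frac{41707891}{16888755}$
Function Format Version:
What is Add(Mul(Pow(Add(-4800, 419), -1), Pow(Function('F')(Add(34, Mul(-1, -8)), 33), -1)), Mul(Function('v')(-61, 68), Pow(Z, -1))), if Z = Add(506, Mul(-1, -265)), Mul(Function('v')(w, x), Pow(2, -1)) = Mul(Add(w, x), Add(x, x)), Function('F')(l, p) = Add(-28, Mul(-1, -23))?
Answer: Rational(41707891, 16888755) ≈ 2.4696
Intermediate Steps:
Function('F')(l, p) = -5 (Function('F')(l, p) = Add(-28, 23) = -5)
Function('v')(w, x) = Mul(4, x, Add(w, x)) (Function('v')(w, x) = Mul(2, Mul(Add(w, x), Add(x, x))) = Mul(2, Mul(Add(w, x), Mul(2, x))) = Mul(2, Mul(2, x, Add(w, x))) = Mul(4, x, Add(w, x)))
Z = 771 (Z = Add(506, 265) = 771)
Add(Mul(Pow(Add(-4800, 419), -1), Pow(Function('F')(Add(34, Mul(-1, -8)), 33), -1)), Mul(Function('v')(-61, 68), Pow(Z, -1))) = Add(Mul(Pow(Add(-4800, 419), -1), Pow(-5, -1)), Mul(Mul(4, 68, Add(-61, 68)), Pow(771, -1))) = Add(Mul(Pow(-4381, -1), Rational(-1, 5)), Mul(Mul(4, 68, 7), Rational(1, 771))) = Add(Mul(Rational(-1, 4381), Rational(-1, 5)), Mul(1904, Rational(1, 771))) = Add(Rational(1, 21905), Rational(1904, 771)) = Rational(41707891, 16888755)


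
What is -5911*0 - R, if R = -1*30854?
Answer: 30854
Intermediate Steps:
R = -30854
-5911*0 - R = -5911*0 - 1*(-30854) = 0 + 30854 = 30854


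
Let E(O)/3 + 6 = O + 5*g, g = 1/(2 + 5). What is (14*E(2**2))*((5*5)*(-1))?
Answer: 1350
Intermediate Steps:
g = 1/7 ≈ 0.14286
E(O) = -111/7 + 3*O (E(O) = -18 + 3*(O + 5*(1/7)) = -18 + 3*(O + 5/7) = -18 + 3*(5/7 + O) = -18 + (15/7 + 3*O) = -111/7 + 3*O)
(14*E(2**2))*((5*5)*(-1)) = (14*(-111/7 + 3*2**2))*((5*5)*(-1)) = (14*(-111/7 + 3*4))*(25*(-1)) = (14*(-111/7 + 12))*(-25) = (14*(-27/7))*(-25) = -54*(-25) = 1350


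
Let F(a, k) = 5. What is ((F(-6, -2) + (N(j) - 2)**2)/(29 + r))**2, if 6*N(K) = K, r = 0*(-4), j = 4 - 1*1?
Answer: 1/16 ≈ 0.062500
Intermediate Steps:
j = 3 (j = 4 - 1 = 3)
r = 0
N(K) = K/6
((F(-6, -2) + (N(j) - 2)**2)/(29 + r))**2 = ((5 + ((1/6)*3 - 2)**2)/(29 + 0))**2 = ((5 + (1/2 - 2)**2)/29)**2 = ((5 + (-3/2)**2)*(1/29))**2 = ((5 + 9/4)*(1/29))**2 = ((29/4)*(1/29))**2 = (1/4)**2 = 1/16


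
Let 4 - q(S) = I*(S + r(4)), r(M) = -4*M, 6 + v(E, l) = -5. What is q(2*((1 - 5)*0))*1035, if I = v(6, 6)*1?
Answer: -178020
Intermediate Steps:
v(E, l) = -11 (v(E, l) = -6 - 5 = -11)
I = -11 (I = -11*1 = -11)
q(S) = -172 + 11*S (q(S) = 4 - (-11)*(S - 4*4) = 4 - (-11)*(S - 16) = 4 - (-11)*(-16 + S) = 4 - (176 - 11*S) = 4 + (-176 + 11*S) = -172 + 11*S)
q(2*((1 - 5)*0))*1035 = (-172 + 11*(2*((1 - 5)*0)))*1035 = (-172 + 11*(2*(-4*0)))*1035 = (-172 + 11*(2*0))*1035 = (-172 + 11*0)*1035 = (-172 + 0)*1035 = -172*1035 = -178020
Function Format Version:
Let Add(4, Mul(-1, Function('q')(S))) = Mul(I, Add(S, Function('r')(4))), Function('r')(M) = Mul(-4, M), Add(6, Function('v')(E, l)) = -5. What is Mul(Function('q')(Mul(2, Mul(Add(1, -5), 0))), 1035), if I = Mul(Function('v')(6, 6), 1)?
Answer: -178020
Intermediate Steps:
Function('v')(E, l) = -11 (Function('v')(E, l) = Add(-6, -5) = -11)
I = -11 (I = Mul(-11, 1) = -11)
Function('q')(S) = Add(-172, Mul(11, S)) (Function('q')(S) = Add(4, Mul(-1, Mul(-11, Add(S, Mul(-4, 4))))) = Add(4, Mul(-1, Mul(-11, Add(S, -16)))) = Add(4, Mul(-1, Mul(-11, Add(-16, S)))) = Add(4, Mul(-1, Add(176, Mul(-11, S)))) = Add(4, Add(-176, Mul(11, S))) = Add(-172, Mul(11, S)))
Mul(Function('q')(Mul(2, Mul(Add(1, -5), 0))), 1035) = Mul(Add(-172, Mul(11, Mul(2, Mul(Add(1, -5), 0)))), 1035) = Mul(Add(-172, Mul(11, Mul(2, Mul(-4, 0)))), 1035) = Mul(Add(-172, Mul(11, Mul(2, 0))), 1035) = Mul(Add(-172, Mul(11, 0)), 1035) = Mul(Add(-172, 0), 1035) = Mul(-172, 1035) = -178020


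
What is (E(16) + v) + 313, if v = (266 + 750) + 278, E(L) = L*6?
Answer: 1703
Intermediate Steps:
E(L) = 6*L
v = 1294 (v = 1016 + 278 = 1294)
(E(16) + v) + 313 = (6*16 + 1294) + 313 = (96 + 1294) + 313 = 1390 + 313 = 1703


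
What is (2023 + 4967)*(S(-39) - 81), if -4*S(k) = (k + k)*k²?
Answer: 206753715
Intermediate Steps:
S(k) = -k³/2 (S(k) = -(k + k)*k²/4 = -2*k*k²/4 = -k³/2)
(2023 + 4967)*(S(-39) - 81) = (2023 + 4967)*(-½*(-39)³ - 81) = 6990*(-½*(-59319) - 81) = 6990*(59319/2 - 81) = 6990*(59157/2) = 206753715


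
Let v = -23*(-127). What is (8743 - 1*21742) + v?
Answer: -10078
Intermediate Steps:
v = 2921
(8743 - 1*21742) + v = (8743 - 1*21742) + 2921 = (8743 - 21742) + 2921 = -12999 + 2921 = -10078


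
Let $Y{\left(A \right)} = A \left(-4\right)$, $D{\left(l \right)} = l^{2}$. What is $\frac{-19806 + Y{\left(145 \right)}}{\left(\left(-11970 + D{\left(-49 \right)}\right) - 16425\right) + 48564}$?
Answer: $- \frac{10193}{11285} \approx -0.90323$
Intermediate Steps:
$Y{\left(A \right)} = - 4 A$
$\frac{-19806 + Y{\left(145 \right)}}{\left(\left(-11970 + D{\left(-49 \right)}\right) - 16425\right) + 48564} = \frac{-19806 - 580}{\left(\left(-11970 + \left(-49\right)^{2}\right) - 16425\right) + 48564} = \frac{-19806 - 580}{\left(\left(-11970 + 2401\right) - 16425\right) + 48564} = - \frac{20386}{\left(-9569 - 16425\right) + 48564} = - \frac{20386}{-25994 + 48564} = - \frac{20386}{22570} = \left(-20386\right) \frac{1}{22570} = - \frac{10193}{11285}$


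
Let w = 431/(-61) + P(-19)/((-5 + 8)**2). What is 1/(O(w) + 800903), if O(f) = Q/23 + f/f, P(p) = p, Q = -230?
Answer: 1/800894 ≈ 1.2486e-6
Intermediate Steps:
w = -5038/549 (w = 431/(-61) - 19/(-5 + 8)**2 = 431*(-1/61) - 19/(3**2) = -431/61 - 19/9 = -5038/549 ≈ -9.1767)
O(f) = -9 (O(f) = -230/23 + f/f = -230*1/23 + 1 = -10 + 1 = -9)
1/(O(w) + 800903) = 1/(-9 + 800903) = 1/800894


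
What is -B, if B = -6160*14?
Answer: 86240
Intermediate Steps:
B = -86240
-B = -1*(-86240) = 86240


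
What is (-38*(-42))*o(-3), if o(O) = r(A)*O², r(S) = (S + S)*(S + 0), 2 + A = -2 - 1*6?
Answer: 2872800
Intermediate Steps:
A = -10 (A = -2 + (-2 - 1*6) = -2 + (-2 - 6) = -2 - 8 = -10)
r(S) = 2*S² (r(S) = (2*S)*S = 2*S²)
o(O) = 200*O² (o(O) = (2*(-10)²)*O² = (2*100)*O² = 200*O²)
(-38*(-42))*o(-3) = (-38*(-42))*(200*(-3)²) = 1596*(200*9) = 1596*1800 = 2872800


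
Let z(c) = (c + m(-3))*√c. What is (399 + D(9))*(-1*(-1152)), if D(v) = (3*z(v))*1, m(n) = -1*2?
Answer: 532224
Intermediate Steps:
m(n) = -2
z(c) = √c*(-2 + c) (z(c) = (c - 2)*√c = (-2 + c)*√c = √c*(-2 + c))
D(v) = 3*√v*(-2 + v) (D(v) = (3*(√v*(-2 + v)))*1 = (3*√v*(-2 + v))*1 = 3*√v*(-2 + v))
(399 + D(9))*(-1*(-1152)) = (399 + 3*√9*(-2 + 9))*(-1*(-1152)) = (399 + 3*3*7)*1152 = (399 + 63)*1152 = 462*1152 = 532224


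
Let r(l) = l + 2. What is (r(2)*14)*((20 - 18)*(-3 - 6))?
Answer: -1008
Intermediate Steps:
r(l) = 2 + l
(r(2)*14)*((20 - 18)*(-3 - 6)) = ((2 + 2)*14)*((20 - 18)*(-3 - 6)) = (4*14)*(2*(-9)) = 56*(-18) = -1008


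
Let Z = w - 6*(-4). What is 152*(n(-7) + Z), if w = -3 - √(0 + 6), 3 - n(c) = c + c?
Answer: 5776 - 152*√6 ≈ 5403.7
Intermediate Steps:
n(c) = 3 - 2*c (n(c) = 3 - (c + c) = 3 - 2*c)
w = -3 - √6 ≈ -5.4495
Z = 21 - √6 (Z = (-3 - √6) - 6*(-4) = (-3 - √6) + 24 = 21 - √6 ≈ 18.551)
152*(n(-7) + Z) = 152*((3 - 2*(-7)) + (21 - √6)) = 152*((3 + 14) + (21 - √6)) = 152*(17 + (21 - √6)) = 152*(38 - √6) = 5776 - 152*√6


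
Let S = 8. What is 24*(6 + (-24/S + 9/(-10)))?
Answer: 252/5 ≈ 50.400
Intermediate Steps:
24*(6 + (-24/S + 9/(-10))) = 24*(6 + (-24/8 + 9/(-10))) = 24*(6 + (-24*⅛ + 9*(-⅒))) = 24*(6 + (-3 - 9/10)) = 24*(6 - 39/10) = 24*(21/10) = 252/5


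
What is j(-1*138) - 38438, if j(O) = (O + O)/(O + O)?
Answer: -38437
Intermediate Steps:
j(O) = 1 (j(O) = (2*O)/((2*O)) = (2*O)*(1/(2*O)) = 1)
j(-1*138) - 38438 = 1 - 38438 = -38437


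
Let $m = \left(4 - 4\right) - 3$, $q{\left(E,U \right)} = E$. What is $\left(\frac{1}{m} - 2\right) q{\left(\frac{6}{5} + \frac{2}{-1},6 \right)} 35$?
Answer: $\frac{196}{3} \approx 65.333$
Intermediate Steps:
$m = -3$ ($m = 0 - 3 = -3$)
$\left(\frac{1}{m} - 2\right) q{\left(\frac{6}{5} + \frac{2}{-1},6 \right)} 35 = \left(\frac{1}{-3} - 2\right) \left(\frac{6}{5} + \frac{2}{-1}\right) 35 = \left(- \frac{1}{3} - 2\right) \left(6 \cdot \frac{1}{5} + 2 \left(-1\right)\right) 35 = - \frac{7 \left(\frac{6}{5} - 2\right)}{3} \cdot 35 = \left(- \frac{7}{3}\right) \left(- \frac{4}{5}\right) 35 = \frac{28}{15} \cdot 35 = \frac{196}{3}$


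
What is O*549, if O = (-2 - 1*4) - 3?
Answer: -4941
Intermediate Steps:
O = -9 (O = (-2 - 4) - 3 = -6 - 3 = -9)
O*549 = -9*549 = -4941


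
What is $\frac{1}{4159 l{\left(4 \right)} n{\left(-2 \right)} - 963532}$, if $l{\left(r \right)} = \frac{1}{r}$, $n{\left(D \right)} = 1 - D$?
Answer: $- \frac{4}{3841651} \approx -1.0412 \cdot 10^{-6}$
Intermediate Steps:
$\frac{1}{4159 l{\left(4 \right)} n{\left(-2 \right)} - 963532} = \frac{1}{4159 \frac{1 - -2}{4} - 963532} = \frac{1}{4159 \frac{1 + 2}{4} - 963532} = \frac{1}{4159 \cdot \frac{1}{4} \cdot 3 - 963532} = \frac{1}{4159 \cdot \frac{3}{4} - 963532} = \frac{1}{\frac{12477}{4} - 963532} = \frac{1}{- \frac{3841651}{4}} = - \frac{4}{3841651}$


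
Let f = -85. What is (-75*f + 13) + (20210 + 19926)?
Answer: 46524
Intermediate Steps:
(-75*f + 13) + (20210 + 19926) = (-75*(-85) + 13) + (20210 + 19926) = (6375 + 13) + 40136 = 6388 + 40136 = 46524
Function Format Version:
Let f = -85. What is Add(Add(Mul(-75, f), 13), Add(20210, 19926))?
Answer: 46524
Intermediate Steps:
Add(Add(Mul(-75, f), 13), Add(20210, 19926)) = Add(Add(Mul(-75, -85), 13), Add(20210, 19926)) = Add(Add(6375, 13), 40136) = Add(6388, 40136) = 46524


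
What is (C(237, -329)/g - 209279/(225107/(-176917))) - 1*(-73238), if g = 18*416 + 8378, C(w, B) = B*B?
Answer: 849036227243381/3571547662 ≈ 2.3772e+5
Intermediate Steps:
C(w, B) = B**2
g = 15866 (g = 7488 + 8378 = 15866)
(C(237, -329)/g - 209279/(225107/(-176917))) - 1*(-73238) = ((-329)**2/15866 - 209279/(225107/(-176917))) - 1*(-73238) = (108241*(1/15866) - 209279/(225107*(-1/176917))) + 73238 = (108241/15866 - 209279/(-225107/176917)) + 73238 = (108241/15866 - 209279*(-176917/225107)) + 73238 = (108241/15866 + 37025012843/225107) + 73238 = 587463219573825/3571547662 + 73238 = 849036227243381/3571547662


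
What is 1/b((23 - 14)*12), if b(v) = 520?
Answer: 1/520 ≈ 0.0019231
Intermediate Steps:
1/b((23 - 14)*12) = 1/520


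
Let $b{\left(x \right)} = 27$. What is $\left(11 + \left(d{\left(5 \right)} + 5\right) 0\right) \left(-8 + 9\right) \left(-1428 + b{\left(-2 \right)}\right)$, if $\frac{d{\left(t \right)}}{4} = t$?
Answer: $-15411$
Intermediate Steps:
$d{\left(t \right)} = 4 t$
$\left(11 + \left(d{\left(5 \right)} + 5\right) 0\right) \left(-8 + 9\right) \left(-1428 + b{\left(-2 \right)}\right) = \left(11 + \left(4 \cdot 5 + 5\right) 0\right) \left(-8 + 9\right) \left(-1428 + 27\right) = \left(11 + \left(20 + 5\right) 0\right) 1 \left(-1401\right) = \left(11 + 25 \cdot 0\right) 1 \left(-1401\right) = \left(11 + 0\right) 1 \left(-1401\right) = 11 \cdot 1 \left(-1401\right) = 11 \left(-1401\right) = -15411$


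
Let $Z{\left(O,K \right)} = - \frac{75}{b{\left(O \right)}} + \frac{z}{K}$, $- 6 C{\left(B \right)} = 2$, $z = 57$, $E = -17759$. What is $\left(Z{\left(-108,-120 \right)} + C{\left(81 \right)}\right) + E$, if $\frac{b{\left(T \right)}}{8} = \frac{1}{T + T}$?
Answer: $- \frac{1888177}{120} \approx -15735.0$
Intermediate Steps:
$b{\left(T \right)} = \frac{4}{T}$ ($b{\left(T \right)} = \frac{8}{T + T} = \frac{8}{2 T} = 8 \frac{1}{2 T} = \frac{4}{T}$)
$C{\left(B \right)} = - \frac{1}{3}$ ($C{\left(B \right)} = \left(- \frac{1}{6}\right) 2 = - \frac{1}{3}$)
$Z{\left(O,K \right)} = \frac{57}{K} - \frac{75 O}{4}$ ($Z{\left(O,K \right)} = - \frac{75}{4 \frac{1}{O}} + \frac{57}{K} = - 75 \frac{O}{4} + \frac{57}{K} = - \frac{75 O}{4} + \frac{57}{K} = \frac{57}{K} - \frac{75 O}{4}$)
$\left(Z{\left(-108,-120 \right)} + C{\left(81 \right)}\right) + E = \left(\left(\frac{57}{-120} - -2025\right) - \frac{1}{3}\right) - 17759 = \left(\left(57 \left(- \frac{1}{120}\right) + 2025\right) - \frac{1}{3}\right) - 17759 = \left(\left(- \frac{19}{40} + 2025\right) - \frac{1}{3}\right) - 17759 = \left(\frac{80981}{40} - \frac{1}{3}\right) - 17759 = \frac{242903}{120} - 17759 = - \frac{1888177}{120}$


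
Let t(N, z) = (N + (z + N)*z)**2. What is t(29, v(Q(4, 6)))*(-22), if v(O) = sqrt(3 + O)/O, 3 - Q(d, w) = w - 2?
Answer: -58146 + 39556*sqrt(2) ≈ -2205.4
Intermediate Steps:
Q(d, w) = 5 - w (Q(d, w) = 3 - (w - 2) = 3 - (-2 + w) = 3 + (2 - w) = 5 - w)
v(O) = sqrt(3 + O)/O
t(N, z) = (N + z*(N + z))**2 (t(N, z) = (N + (N + z)*z)**2 = (N + z*(N + z))**2)
t(29, v(Q(4, 6)))*(-22) = (29 + (sqrt(3 + (5 - 1*6))/(5 - 1*6))**2 + 29*(sqrt(3 + (5 - 1*6))/(5 - 1*6)))**2*(-22) = (29 + (sqrt(3 + (5 - 6))/(5 - 6))**2 + 29*(sqrt(3 + (5 - 6))/(5 - 6)))**2*(-22) = (29 + (sqrt(3 - 1)/(-1))**2 + 29*(sqrt(3 - 1)/(-1)))**2*(-22) = (29 + (-sqrt(2))**2 + 29*(-sqrt(2)))**2*(-22) = (29 + 2 - 29*sqrt(2))**2*(-22) = (31 - 29*sqrt(2))**2*(-22) = -22*(31 - 29*sqrt(2))**2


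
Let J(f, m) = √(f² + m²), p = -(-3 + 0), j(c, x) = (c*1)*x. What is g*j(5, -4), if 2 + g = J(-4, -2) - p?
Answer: 100 - 40*√5 ≈ 10.557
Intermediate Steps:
j(c, x) = c*x
p = 3 (p = -1*(-3) = 3)
g = -5 + 2*√5 (g = -2 + (√((-4)² + (-2)²) - 1*3) = -2 + (√(16 + 4) - 3) = -2 + (√20 - 3) = -2 + (2*√5 - 3) = -2 + (-3 + 2*√5) = -5 + 2*√5 ≈ -0.52786)
g*j(5, -4) = (-5 + 2*√5)*(5*(-4)) = (-5 + 2*√5)*(-20) = 100 - 40*√5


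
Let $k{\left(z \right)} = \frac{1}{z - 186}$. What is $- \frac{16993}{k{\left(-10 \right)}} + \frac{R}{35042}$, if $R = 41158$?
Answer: $\frac{58355953767}{17521} \approx 3.3306 \cdot 10^{6}$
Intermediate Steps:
$k{\left(z \right)} = \frac{1}{-186 + z}$
$- \frac{16993}{k{\left(-10 \right)}} + \frac{R}{35042} = - \frac{16993}{\frac{1}{-186 - 10}} + \frac{41158}{35042} = - \frac{16993}{\frac{1}{-196}} + 41158 \cdot \frac{1}{35042} = - \frac{16993}{- \frac{1}{196}} + \frac{20579}{17521} = \left(-16993\right) \left(-196\right) + \frac{20579}{17521} = 3330628 + \frac{20579}{17521} = \frac{58355953767}{17521}$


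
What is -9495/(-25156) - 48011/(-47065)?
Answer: 1654646891/1183967140 ≈ 1.3975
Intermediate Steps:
-9495/(-25156) - 48011/(-47065) = -9495*(-1/25156) - 48011*(-1/47065) = 9495/25156 + 48011/47065 = 1654646891/1183967140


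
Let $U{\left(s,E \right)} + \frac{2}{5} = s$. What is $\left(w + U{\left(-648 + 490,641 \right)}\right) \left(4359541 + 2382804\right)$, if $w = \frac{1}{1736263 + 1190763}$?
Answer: $- \frac{3126027021227303}{2927026} \approx -1.068 \cdot 10^{9}$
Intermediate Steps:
$w = \frac{1}{2927026} \approx 3.4164 \cdot 10^{-7}$
$U{\left(s,E \right)} = - \frac{2}{5} + s$
$\left(w + U{\left(-648 + 490,641 \right)}\right) \left(4359541 + 2382804\right) = \left(\frac{1}{2927026} + \left(- \frac{2}{5} + \left(-648 + 490\right)\right)\right) \left(4359541 + 2382804\right) = \left(\frac{1}{2927026} - \frac{792}{5}\right) 6742345 = \left(- \frac{2318204587}{14635130}\right) 6742345 = - \frac{3126027021227303}{2927026}$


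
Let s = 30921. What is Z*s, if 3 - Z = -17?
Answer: 618420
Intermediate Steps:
Z = 20 (Z = 3 - 1*(-17) = 3 + 17 = 20)
Z*s = 20*30921 = 618420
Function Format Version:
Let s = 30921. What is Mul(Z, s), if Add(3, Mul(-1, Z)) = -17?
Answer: 618420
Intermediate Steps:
Z = 20 (Z = Add(3, Mul(-1, -17)) = Add(3, 17) = 20)
Mul(Z, s) = Mul(20, 30921) = 618420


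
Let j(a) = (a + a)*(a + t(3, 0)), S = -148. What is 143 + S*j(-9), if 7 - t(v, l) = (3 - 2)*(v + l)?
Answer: -13177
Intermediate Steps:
t(v, l) = 7 - l - v (t(v, l) = 7 - (3 - 2)*(v + l) = 7 - (l + v) = 7 + (-l - v) = 7 - l - v)
j(a) = 2*a*(4 + a) (j(a) = (a + a)*(a + (7 - 1*0 - 1*3)) = (2*a)*(a + (7 + 0 - 3)) = (2*a)*(a + 4) = (2*a)*(4 + a) = 2*a*(4 + a))
143 + S*j(-9) = 143 - 296*(-9)*(4 - 9) = 143 - 296*(-9)*(-5) = 143 - 148*90 = 143 - 13320 = -13177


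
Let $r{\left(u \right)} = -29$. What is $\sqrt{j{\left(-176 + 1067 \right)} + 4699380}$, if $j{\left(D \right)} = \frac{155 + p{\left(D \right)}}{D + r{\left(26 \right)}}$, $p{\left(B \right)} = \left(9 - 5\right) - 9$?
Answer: $\frac{3 \sqrt{96995728945}}{431} \approx 2167.8$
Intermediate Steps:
$p{\left(B \right)} = -5$ ($p{\left(B \right)} = 4 - 9 = -5$)
$j{\left(D \right)} = \frac{150}{-29 + D}$ ($j{\left(D \right)} = \frac{155 - 5}{D - 29} = \frac{150}{-29 + D}$)
$\sqrt{j{\left(-176 + 1067 \right)} + 4699380} = \sqrt{\frac{150}{-29 + \left(-176 + 1067\right)} + 4699380} = \sqrt{\frac{150}{-29 + 891} + 4699380} = \sqrt{\frac{150}{862} + 4699380} = \sqrt{150 \cdot \frac{1}{862} + 4699380} = \sqrt{\frac{75}{431} + 4699380} = \sqrt{\frac{2025432855}{431}} = \frac{3 \sqrt{96995728945}}{431}$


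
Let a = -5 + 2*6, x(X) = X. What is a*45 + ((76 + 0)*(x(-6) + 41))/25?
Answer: 2107/5 ≈ 421.40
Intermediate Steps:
a = 7 (a = -5 + 12 = 7)
a*45 + ((76 + 0)*(x(-6) + 41))/25 = 7*45 + ((76 + 0)*(-6 + 41))/25 = 315 + (76*35)*(1/25) = 315 + 2660*(1/25) = 315 + 532/5 = 2107/5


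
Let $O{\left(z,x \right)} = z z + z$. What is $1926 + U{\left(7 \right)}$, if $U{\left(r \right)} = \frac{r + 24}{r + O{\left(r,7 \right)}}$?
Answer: $\frac{121369}{63} \approx 1926.5$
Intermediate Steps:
$O{\left(z,x \right)} = z + z^{2}$ ($O{\left(z,x \right)} = z^{2} + z = z + z^{2}$)
$U{\left(r \right)} = \frac{24 + r}{r + r \left(1 + r\right)}$ ($U{\left(r \right)} = \frac{r + 24}{r + r \left(1 + r\right)} = \frac{24 + r}{r + r \left(1 + r\right)}$)
$1926 + U{\left(7 \right)} = 1926 + \frac{24 + 7}{7 \left(2 + 7\right)} = 1926 + \frac{1}{7} \cdot \frac{1}{9} \cdot 31 = 1926 + \frac{31}{63} = \frac{121369}{63}$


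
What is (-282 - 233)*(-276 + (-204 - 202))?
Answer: 351230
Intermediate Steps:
(-282 - 233)*(-276 + (-204 - 202)) = -515*(-276 - 406) = -515*(-682) = 351230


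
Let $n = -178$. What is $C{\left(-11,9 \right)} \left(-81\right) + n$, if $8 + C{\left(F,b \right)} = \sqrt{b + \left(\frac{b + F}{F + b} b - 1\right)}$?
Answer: $470 - 81 \sqrt{17} \approx 136.03$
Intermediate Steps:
$C{\left(F,b \right)} = -8 + \sqrt{-1 + 2 b}$ ($C{\left(F,b \right)} = -8 + \sqrt{b + \left(\frac{b + F}{F + b} b - 1\right)} = -8 + \sqrt{b + \left(\frac{F + b}{F + b} b - 1\right)} = -8 + \sqrt{b + \left(1 b - 1\right)} = -8 + \sqrt{b + \left(b - 1\right)} = -8 + \sqrt{b + \left(-1 + b\right)} = -8 + \sqrt{-1 + 2 b}$)
$C{\left(-11,9 \right)} \left(-81\right) + n = \left(-8 + \sqrt{\frac{9^{2} - 99 + \left(-1 + 9\right) \left(-11 + 9\right)}{-11 + 9}}\right) \left(-81\right) - 178 = \left(-8 + \sqrt{\frac{81 - 99 + 8 \left(-2\right)}{-2}}\right) \left(-81\right) - 178 = \left(-8 + \sqrt{- \frac{81 - 99 - 16}{2}}\right) \left(-81\right) - 178 = \left(-8 + \sqrt{\left(- \frac{1}{2}\right) \left(-34\right)}\right) \left(-81\right) - 178 = \left(-8 + \sqrt{17}\right) \left(-81\right) - 178 = \left(648 - 81 \sqrt{17}\right) - 178 = 470 - 81 \sqrt{17}$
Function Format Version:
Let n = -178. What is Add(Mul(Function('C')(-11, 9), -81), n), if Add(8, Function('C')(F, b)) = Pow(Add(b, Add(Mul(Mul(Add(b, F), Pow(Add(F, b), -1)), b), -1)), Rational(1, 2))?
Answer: Add(470, Mul(-81, Pow(17, Rational(1, 2)))) ≈ 136.03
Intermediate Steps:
Function('C')(F, b) = Add(-8, Pow(Add(-1, Mul(2, b)), Rational(1, 2))) (Function('C')(F, b) = Add(-8, Pow(Add(b, Add(Mul(Mul(Add(b, F), Pow(Add(F, b), -1)), b), -1)), Rational(1, 2))) = Add(-8, Pow(Add(b, Add(Mul(Mul(Add(F, b), Pow(Add(F, b), -1)), b), -1)), Rational(1, 2))) = Add(-8, Pow(Add(b, Add(Mul(1, b), -1)), Rational(1, 2))) = Add(-8, Pow(Add(b, Add(b, -1)), Rational(1, 2))) = Add(-8, Pow(Add(b, Add(-1, b)), Rational(1, 2))) = Add(-8, Pow(Add(-1, Mul(2, b)), Rational(1, 2))))
Add(Mul(Function('C')(-11, 9), -81), n) = Add(Mul(Add(-8, Pow(Mul(Pow(Add(-11, 9), -1), Add(Pow(9, 2), Mul(-11, 9), Mul(Add(-1, 9), Add(-11, 9)))), Rational(1, 2))), -81), -178) = Add(Mul(Add(-8, Pow(Mul(Pow(-2, -1), Add(81, -99, Mul(8, -2))), Rational(1, 2))), -81), -178) = Add(Mul(Add(-8, Pow(Mul(Rational(-1, 2), Add(81, -99, -16)), Rational(1, 2))), -81), -178) = Add(Mul(Add(-8, Pow(Mul(Rational(-1, 2), -34), Rational(1, 2))), -81), -178) = Add(Mul(Add(-8, Pow(17, Rational(1, 2))), -81), -178) = Add(Add(648, Mul(-81, Pow(17, Rational(1, 2)))), -178) = Add(470, Mul(-81, Pow(17, Rational(1, 2))))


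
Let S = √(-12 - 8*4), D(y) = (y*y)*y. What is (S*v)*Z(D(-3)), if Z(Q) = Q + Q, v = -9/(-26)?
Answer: -486*I*√11/13 ≈ -123.99*I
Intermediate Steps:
D(y) = y³ (D(y) = y²*y = y³)
S = 2*I*√11 (S = √(-12 - 32) = √(-44) = 2*I*√11 ≈ 6.6332*I)
v = 9/26 (v = -9*(-1/26) = 9/26 ≈ 0.34615)
Z(Q) = 2*Q
(S*v)*Z(D(-3)) = ((2*I*√11)*(9/26))*(2*(-3)³) = (9*I*√11/13)*(2*(-27)) = (9*I*√11/13)*(-54) = -486*I*√11/13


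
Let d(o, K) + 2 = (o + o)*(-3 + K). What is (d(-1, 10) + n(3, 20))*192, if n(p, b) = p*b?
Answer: 8448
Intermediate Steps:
d(o, K) = -2 + 2*o*(-3 + K) (d(o, K) = -2 + (o + o)*(-3 + K) = -2 + (2*o)*(-3 + K) = -2 + 2*o*(-3 + K))
n(p, b) = b*p
(d(-1, 10) + n(3, 20))*192 = ((-2 - 6*(-1) + 2*10*(-1)) + 20*3)*192 = ((-2 + 6 - 20) + 60)*192 = (-16 + 60)*192 = 44*192 = 8448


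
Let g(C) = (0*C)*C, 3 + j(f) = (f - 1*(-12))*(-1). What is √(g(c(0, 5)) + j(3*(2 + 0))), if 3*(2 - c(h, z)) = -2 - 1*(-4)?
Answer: I*√21 ≈ 4.5826*I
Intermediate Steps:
c(h, z) = 4/3 (c(h, z) = 2 - (-2 - 1*(-4))/3 = 2 - (-2 + 4)/3 = 2 - ⅓*2 = 2 - ⅔ = 4/3)
j(f) = -15 - f (j(f) = -3 + (f - 1*(-12))*(-1) = -3 + (f + 12)*(-1) = -3 + (12 + f)*(-1) = -3 + (-12 - f) = -15 - f)
g(C) = 0 (g(C) = 0*C = 0)
√(g(c(0, 5)) + j(3*(2 + 0))) = √(0 + (-15 - 3*(2 + 0))) = √(0 + (-15 - 3*2)) = √(0 + (-15 - 1*6)) = √(0 + (-15 - 6)) = √(0 - 21) = √(-21) = I*√21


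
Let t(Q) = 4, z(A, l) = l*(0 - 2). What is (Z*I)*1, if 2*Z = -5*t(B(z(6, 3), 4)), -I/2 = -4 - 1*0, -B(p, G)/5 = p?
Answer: -80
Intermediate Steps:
z(A, l) = -2*l (z(A, l) = l*(-2) = -2*l)
B(p, G) = -5*p
I = 8 (I = -2*(-4 - 1*0) = -2*(-4 + 0) = -2*(-4) = 8)
Z = -10 (Z = (-5*4)/2 = (1/2)*(-20) = -10)
(Z*I)*1 = -10*8*1 = -80*1 = -80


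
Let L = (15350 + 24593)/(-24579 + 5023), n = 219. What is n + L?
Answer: 4242821/19556 ≈ 216.96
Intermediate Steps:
L = -39943/19556 (L = 39943/(-19556) = 39943*(-1/19556) = -39943/19556 ≈ -2.0425)
n + L = 219 - 39943/19556 = 4242821/19556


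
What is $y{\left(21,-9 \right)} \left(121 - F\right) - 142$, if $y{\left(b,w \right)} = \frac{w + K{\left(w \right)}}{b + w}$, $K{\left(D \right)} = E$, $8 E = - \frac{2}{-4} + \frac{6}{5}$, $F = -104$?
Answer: $- \frac{19633}{64} \approx -306.77$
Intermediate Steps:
$E = \frac{17}{80}$ ($E = \frac{- \frac{2}{-4} + \frac{6}{5}}{8} = \frac{\left(-2\right) \left(- \frac{1}{4}\right) + 6 \cdot \frac{1}{5}}{8} = \frac{\frac{1}{2} + \frac{6}{5}}{8} = \frac{1}{8} \cdot \frac{17}{10} = \frac{17}{80} \approx 0.2125$)
$K{\left(D \right)} = \frac{17}{80}$
$y{\left(b,w \right)} = \frac{\frac{17}{80} + w}{b + w}$ ($y{\left(b,w \right)} = \frac{w + \frac{17}{80}}{b + w} = \frac{\frac{17}{80} + w}{b + w}$)
$y{\left(21,-9 \right)} \left(121 - F\right) - 142 = \frac{\frac{17}{80} - 9}{21 - 9} \left(121 - -104\right) - 142 = \frac{1}{12} \left(- \frac{703}{80}\right) \left(121 + 104\right) - 142 = \frac{1}{12} \left(- \frac{703}{80}\right) 225 - 142 = \left(- \frac{703}{960}\right) 225 - 142 = - \frac{10545}{64} - 142 = - \frac{19633}{64}$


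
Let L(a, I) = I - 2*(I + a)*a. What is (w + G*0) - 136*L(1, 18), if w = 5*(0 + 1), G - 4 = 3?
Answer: 2725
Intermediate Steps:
G = 7 (G = 4 + 3 = 7)
w = 5 (w = 5*1 = 5)
L(a, I) = I - 2*a*(I + a)
(w + G*0) - 136*L(1, 18) = (5 + 7*0) - 136*(18 - 2*1**2 - 2*18*1) = (5 + 0) - 136*(18 - 2*1 - 36) = 5 - 136*(18 - 2 - 36) = 5 - 136*(-20) = 5 + 2720 = 2725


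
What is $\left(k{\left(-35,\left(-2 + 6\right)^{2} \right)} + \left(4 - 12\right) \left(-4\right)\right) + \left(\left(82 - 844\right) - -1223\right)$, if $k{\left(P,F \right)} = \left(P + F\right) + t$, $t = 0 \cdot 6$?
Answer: $474$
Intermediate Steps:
$t = 0$
$k{\left(P,F \right)} = F + P$ ($k{\left(P,F \right)} = \left(P + F\right) + 0 = \left(F + P\right) + 0 = F + P$)
$\left(k{\left(-35,\left(-2 + 6\right)^{2} \right)} + \left(4 - 12\right) \left(-4\right)\right) + \left(\left(82 - 844\right) - -1223\right) = \left(\left(\left(-2 + 6\right)^{2} - 35\right) + \left(4 - 12\right) \left(-4\right)\right) + \left(\left(82 - 844\right) - -1223\right) = \left(\left(4^{2} - 35\right) - -32\right) + \left(-762 + 1223\right) = \left(\left(16 - 35\right) + 32\right) + 461 = \left(-19 + 32\right) + 461 = 13 + 461 = 474$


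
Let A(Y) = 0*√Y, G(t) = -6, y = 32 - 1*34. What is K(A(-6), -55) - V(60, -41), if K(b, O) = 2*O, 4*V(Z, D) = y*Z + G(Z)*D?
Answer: -283/2 ≈ -141.50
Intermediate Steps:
y = -2 (y = 32 - 34 = -2)
A(Y) = 0
V(Z, D) = -3*D/2 - Z/2 (V(Z, D) = (-2*Z - 6*D)/4 = (-6*D - 2*Z)/4 = -3*D/2 - Z/2)
K(A(-6), -55) - V(60, -41) = 2*(-55) - (-3/2*(-41) - ½*60) = -110 - (123/2 - 30) = -110 - 1*63/2 = -110 - 63/2 = -283/2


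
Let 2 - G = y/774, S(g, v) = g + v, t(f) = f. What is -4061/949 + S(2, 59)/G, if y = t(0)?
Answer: 49767/1898 ≈ 26.221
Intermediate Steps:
y = 0
G = 2 (G = 2 - 0/774 = 2 - 1*0 = 2 + 0 = 2)
-4061/949 + S(2, 59)/G = -4061/949 + (2 + 59)/2 = -4061*1/949 + 61*(1/2) = -4061/949 + 61/2 = 49767/1898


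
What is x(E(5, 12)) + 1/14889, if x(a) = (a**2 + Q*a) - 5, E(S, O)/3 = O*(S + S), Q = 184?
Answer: 2915787316/14889 ≈ 1.9584e+5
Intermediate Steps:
E(S, O) = 6*O*S (E(S, O) = 3*(O*(S + S)) = 3*(O*(2*S)) = 3*(2*O*S) = 6*O*S)
x(a) = -5 + a**2 + 184*a (x(a) = (a**2 + 184*a) - 5 = -5 + a**2 + 184*a)
x(E(5, 12)) + 1/14889 = (-5 + (6*12*5)**2 + 184*(6*12*5)) + 1/14889 = (-5 + 360**2 + 184*360) + 1/14889 = (-5 + 129600 + 66240) + 1/14889 = 195835 + 1/14889 = 2915787316/14889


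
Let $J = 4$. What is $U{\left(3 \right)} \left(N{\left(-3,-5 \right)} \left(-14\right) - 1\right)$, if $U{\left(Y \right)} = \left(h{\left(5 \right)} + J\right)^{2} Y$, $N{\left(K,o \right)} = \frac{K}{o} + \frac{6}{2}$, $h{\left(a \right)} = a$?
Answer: $- \frac{62451}{5} \approx -12490.0$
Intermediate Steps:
$N{\left(K,o \right)} = 3 + \frac{K}{o}$ ($N{\left(K,o \right)} = \frac{K}{o} + 6 \cdot \frac{1}{2} = \frac{K}{o} + 3 = 3 + \frac{K}{o}$)
$U{\left(Y \right)} = 81 Y$ ($U{\left(Y \right)} = \left(5 + 4\right)^{2} Y = 9^{2} Y = 81 Y$)
$U{\left(3 \right)} \left(N{\left(-3,-5 \right)} \left(-14\right) - 1\right) = 81 \cdot 3 \left(\left(3 - \frac{3}{-5}\right) \left(-14\right) - 1\right) = 243 \left(\left(3 - - \frac{3}{5}\right) \left(-14\right) - 1\right) = 243 \left(\left(3 + \frac{3}{5}\right) \left(-14\right) - 1\right) = 243 \left(\frac{18}{5} \left(-14\right) - 1\right) = 243 \left(- \frac{252}{5} - 1\right) = 243 \left(- \frac{257}{5}\right) = - \frac{62451}{5}$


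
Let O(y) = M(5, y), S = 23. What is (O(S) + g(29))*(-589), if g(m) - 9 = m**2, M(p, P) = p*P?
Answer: -568385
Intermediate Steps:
M(p, P) = P*p
O(y) = 5*y (O(y) = y*5 = 5*y)
g(m) = 9 + m**2
(O(S) + g(29))*(-589) = (5*23 + (9 + 29**2))*(-589) = (115 + (9 + 841))*(-589) = (115 + 850)*(-589) = 965*(-589) = -568385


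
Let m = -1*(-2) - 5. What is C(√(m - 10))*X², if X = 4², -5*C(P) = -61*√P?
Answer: 15616*13^(¼)*√I/5 ≈ 4193.4 + 4193.4*I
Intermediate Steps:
m = -3 (m = 2 - 5 = -3)
C(P) = 61*√P/5 (C(P) = -(-61)*√P/5 = 61*√P/5)
X = 16
C(√(m - 10))*X² = (61*√(√(-3 - 10))/5)*16² = (61*√(√(-13))/5)*256 = (61*√(I*√13)/5)*256 = (61*(13^(¼)*√I)/5)*256 = (61*13^(¼)*√I/5)*256 = 15616*13^(¼)*√I/5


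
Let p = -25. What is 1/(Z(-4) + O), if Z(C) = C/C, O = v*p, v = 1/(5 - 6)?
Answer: 1/26 ≈ 0.038462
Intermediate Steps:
v = -1 (v = 1/(-1) = -1)
O = 25 (O = -1*(-25) = 25)
Z(C) = 1
1/(Z(-4) + O) = 1/(1 + 25) = 1/26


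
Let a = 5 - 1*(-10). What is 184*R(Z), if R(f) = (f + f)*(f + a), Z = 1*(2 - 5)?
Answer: -13248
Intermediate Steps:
Z = -3 (Z = 1*(-3) = -3)
a = 15 (a = 5 + 10 = 15)
R(f) = 2*f*(15 + f) (R(f) = (f + f)*(f + 15) = (2*f)*(15 + f) = 2*f*(15 + f))
184*R(Z) = 184*(2*(-3)*(15 - 3)) = 184*(2*(-3)*12) = 184*(-72) = -13248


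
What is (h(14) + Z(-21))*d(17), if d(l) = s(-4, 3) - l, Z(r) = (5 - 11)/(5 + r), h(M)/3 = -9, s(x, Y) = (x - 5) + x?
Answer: 3195/4 ≈ 798.75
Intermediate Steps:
s(x, Y) = -5 + 2*x (s(x, Y) = (-5 + x) + x = -5 + 2*x)
h(M) = -27 (h(M) = 3*(-9) = -27)
Z(r) = -6/(5 + r)
d(l) = -13 - l (d(l) = (-5 + 2*(-4)) - l = (-5 - 8) - l = -13 - l)
(h(14) + Z(-21))*d(17) = (-27 - 6/(5 - 21))*(-13 - 1*17) = (-27 - 6/(-16))*(-13 - 17) = (-27 - 6*(-1/16))*(-30) = (-27 + 3/8)*(-30) = -213/8*(-30) = 3195/4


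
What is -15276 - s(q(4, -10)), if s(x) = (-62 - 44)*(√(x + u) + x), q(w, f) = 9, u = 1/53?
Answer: -14322 + 2*√25334 ≈ -14004.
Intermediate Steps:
u = 1/53 ≈ 0.018868
s(x) = -106*x - 106*√(1/53 + x) (s(x) = (-62 - 44)*(√(x + 1/53) + x) = -106*(√(1/53 + x) + x) = -106*(x + √(1/53 + x)) = -106*x - 106*√(1/53 + x))
-15276 - s(q(4, -10)) = -15276 - (-106*9 - 2*√(53 + 2809*9)) = -15276 - (-954 - 2*√(53 + 25281)) = -15276 - (-954 - 2*√25334) = -15276 + (954 + 2*√25334) = -14322 + 2*√25334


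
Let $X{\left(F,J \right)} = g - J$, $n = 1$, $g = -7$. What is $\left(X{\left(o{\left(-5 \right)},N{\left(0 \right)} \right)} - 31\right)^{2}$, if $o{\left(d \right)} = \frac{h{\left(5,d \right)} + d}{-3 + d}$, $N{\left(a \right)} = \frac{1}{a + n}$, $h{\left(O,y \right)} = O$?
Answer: $1521$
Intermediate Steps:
$N{\left(a \right)} = \frac{1}{1 + a}$ ($N{\left(a \right)} = \frac{1}{a + 1} = \frac{1}{1 + a}$)
$o{\left(d \right)} = \frac{5 + d}{-3 + d}$
$X{\left(F,J \right)} = -7 - J$
$\left(X{\left(o{\left(-5 \right)},N{\left(0 \right)} \right)} - 31\right)^{2} = \left(\left(-7 - \frac{1}{1 + 0}\right) - 31\right)^{2} = \left(\left(-7 - 1^{-1}\right) - 31\right)^{2} = \left(\left(-7 - 1\right) - 31\right)^{2} = \left(-8 - 31\right)^{2} = \left(-39\right)^{2} = 1521$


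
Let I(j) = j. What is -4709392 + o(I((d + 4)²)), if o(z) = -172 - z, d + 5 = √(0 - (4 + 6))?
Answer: -4709555 + 2*I*√10 ≈ -4.7096e+6 + 6.3246*I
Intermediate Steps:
d = -5 + I*√10 (d = -5 + √(0 - (4 + 6)) = -5 + √(0 - 1*10) = -5 + √(0 - 10) = -5 + √(-10) = -5 + I*√10 ≈ -5.0 + 3.1623*I)
-4709392 + o(I((d + 4)²)) = -4709392 + (-172 - ((-5 + I*√10) + 4)²) = -4709392 + (-172 - (-1 + I*√10)²) = -4709564 - (-1 + I*√10)²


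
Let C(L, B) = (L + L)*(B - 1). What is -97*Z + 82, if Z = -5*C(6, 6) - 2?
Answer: 29376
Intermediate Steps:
C(L, B) = 2*L*(-1 + B) (C(L, B) = (2*L)*(-1 + B) = 2*L*(-1 + B))
Z = -302 (Z = -10*6*(-1 + 6) - 2 = -10*6*5 - 2 = -5*60 - 2 = -300 - 2 = -302)
-97*Z + 82 = -97*(-302) + 82 = 29294 + 82 = 29376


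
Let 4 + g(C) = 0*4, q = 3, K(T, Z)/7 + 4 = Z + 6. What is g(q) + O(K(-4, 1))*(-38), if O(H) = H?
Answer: -802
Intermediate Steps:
K(T, Z) = 14 + 7*Z (K(T, Z) = -28 + 7*(Z + 6) = -28 + 7*(6 + Z) = -28 + (42 + 7*Z) = 14 + 7*Z)
g(C) = -4 (g(C) = -4 + 0*4 = -4 + 0 = -4)
g(q) + O(K(-4, 1))*(-38) = -4 + (14 + 7*1)*(-38) = -4 + (14 + 7)*(-38) = -4 + 21*(-38) = -4 - 798 = -802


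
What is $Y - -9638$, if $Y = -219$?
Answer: $9419$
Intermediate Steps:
$Y - -9638 = -219 - -9638 = -219 + 9638 = 9419$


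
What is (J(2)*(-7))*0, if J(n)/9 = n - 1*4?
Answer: 0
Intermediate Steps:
J(n) = -36 + 9*n (J(n) = 9*(n - 1*4) = 9*(n - 4) = 9*(-4 + n) = -36 + 9*n)
(J(2)*(-7))*0 = ((-36 + 9*2)*(-7))*0 = ((-36 + 18)*(-7))*0 = -18*(-7)*0 = 126*0 = 0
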